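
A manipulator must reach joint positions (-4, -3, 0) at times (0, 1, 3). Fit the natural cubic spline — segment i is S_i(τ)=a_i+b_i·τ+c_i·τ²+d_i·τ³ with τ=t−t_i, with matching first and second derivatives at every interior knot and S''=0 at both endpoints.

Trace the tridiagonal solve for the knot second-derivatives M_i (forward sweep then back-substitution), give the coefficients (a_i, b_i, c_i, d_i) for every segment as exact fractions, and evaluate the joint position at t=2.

  seg 0: a=-4 b=11/12 c=0 d=1/12
  seg 1: a=-3 b=7/6 c=1/4 d=-1/24
S(2) = -13/8

Δ: Δ0=1, Δ1=3/2
row 1: diag=6, rhs=3; c'=1/3, d'=1/2
back: M1=1/2
M: M0=0, M1=1/2, M2=0
seg 0: a=-4, c=M0/2=0, d=(M1−M0)/(6·1)=1/12, b=Δ0−h0·(2M0+M1)/6=11/12
seg 1: a=-3, c=M1/2=1/4, d=(M2−M1)/(6·2)=-1/24, b=Δ1−h1·(2M1+M2)/6=7/6
t_q=2 → seg 1, τ=1; S=-3+7/6·τ+1/4·τ²+-1/24·τ³=-13/8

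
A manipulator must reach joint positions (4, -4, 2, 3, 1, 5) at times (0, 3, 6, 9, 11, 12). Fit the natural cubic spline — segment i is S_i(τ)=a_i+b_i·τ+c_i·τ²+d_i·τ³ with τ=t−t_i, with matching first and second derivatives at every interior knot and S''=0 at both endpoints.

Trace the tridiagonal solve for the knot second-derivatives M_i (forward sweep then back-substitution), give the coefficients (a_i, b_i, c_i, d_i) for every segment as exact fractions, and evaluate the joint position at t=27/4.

  seg 0: a=4 b=-4573/1152 c=0 d=1501/10368
  seg 1: a=-4 b=-35/576 c=1501/1152 d=-2129/10368
  seg 2: a=2 b=2549/1152 c=-157/288 d=-281/10368
  seg 3: a=3 b=-1031/576 c=-101/128 d=341/576
  seg 4: a=1 b=1243/576 c=1061/384 d=-1061/1152
S(27/4) = 27373/8192

Δ: Δ0=-8/3, Δ1=2, Δ2=1/3, Δ3=-1, Δ4=4
row 1: diag=12, rhs=28; c'=1/4, d'=7/3
row 2: denom=12−3·1/4=45/4; d'=(-10−3·7/3)/(45/4)=-68/45
row 3: denom=10−3·4/15=46/5; d'=(-8−3·-68/45)/(46/5)=-26/69
row 4: denom=6−2·5/23=128/23; d'=(30−2·-26/69)/(128/23)=1061/192
back: M4=1061/192
back: M3=-26/69−5/23·1061/192=-101/64
back: M2=-68/45−4/15·-101/64=-157/144
back: M1=7/3−1/4·-157/144=1501/576
M: M0=0, M1=1501/576, M2=-157/144, M3=-101/64, M4=1061/192, M5=0
seg 0: a=4, c=M0/2=0, d=(M1−M0)/(6·3)=1501/10368, b=Δ0−h0·(2M0+M1)/6=-4573/1152
seg 1: a=-4, c=M1/2=1501/1152, d=(M2−M1)/(6·3)=-2129/10368, b=Δ1−h1·(2M1+M2)/6=-35/576
seg 2: a=2, c=M2/2=-157/288, d=(M3−M2)/(6·3)=-281/10368, b=Δ2−h2·(2M2+M3)/6=2549/1152
seg 3: a=3, c=M3/2=-101/128, d=(M4−M3)/(6·2)=341/576, b=Δ3−h3·(2M3+M4)/6=-1031/576
seg 4: a=1, c=M4/2=1061/384, d=(M5−M4)/(6·1)=-1061/1152, b=Δ4−h4·(2M4+M5)/6=1243/576
t_q=27/4 → seg 2, τ=3/4; S=2+2549/1152·τ+-157/288·τ²+-281/10368·τ³=27373/8192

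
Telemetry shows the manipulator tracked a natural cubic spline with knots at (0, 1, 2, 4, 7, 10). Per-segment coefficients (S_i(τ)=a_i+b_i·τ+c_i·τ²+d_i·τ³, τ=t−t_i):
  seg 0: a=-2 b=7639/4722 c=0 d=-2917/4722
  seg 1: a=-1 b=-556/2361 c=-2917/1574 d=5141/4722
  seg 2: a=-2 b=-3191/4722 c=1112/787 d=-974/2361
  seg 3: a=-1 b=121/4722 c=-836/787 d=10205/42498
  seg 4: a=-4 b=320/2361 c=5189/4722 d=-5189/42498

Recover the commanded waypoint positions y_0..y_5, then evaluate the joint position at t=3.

y_0 = S_0(0) = a_0 = -2
y_1 = S_1(0) = a_1 = -1
y_2 = S_2(0) = a_2 = -2
y_3 = S_3(0) = a_3 = -1
y_4 = S_4(0) = a_4 = -4
y_5 = S_4(3) = 3
t_q=3 is in segment 2 (τ=1); S_2(τ)=-2637/1574

y_0=-2 y_1=-1 y_2=-2 y_3=-1 y_4=-4 y_5=3
S(3) = -2637/1574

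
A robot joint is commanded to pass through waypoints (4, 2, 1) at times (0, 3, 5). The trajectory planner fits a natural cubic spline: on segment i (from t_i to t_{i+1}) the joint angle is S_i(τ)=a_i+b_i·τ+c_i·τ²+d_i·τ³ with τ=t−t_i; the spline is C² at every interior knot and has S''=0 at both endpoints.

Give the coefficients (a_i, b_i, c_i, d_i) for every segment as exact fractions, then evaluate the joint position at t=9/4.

  seg 0: a=4 b=-43/60 c=0 d=1/180
  seg 1: a=2 b=-17/30 c=1/20 d=-1/120
S(9/4) = 3137/1280

Δ: Δ0=-2/3, Δ1=-1/2
row 1: diag=10, rhs=1; c'=1/5, d'=1/10
back: M1=1/10
M: M0=0, M1=1/10, M2=0
seg 0: a=4, c=M0/2=0, d=(M1−M0)/(6·3)=1/180, b=Δ0−h0·(2M0+M1)/6=-43/60
seg 1: a=2, c=M1/2=1/20, d=(M2−M1)/(6·2)=-1/120, b=Δ1−h1·(2M1+M2)/6=-17/30
t_q=9/4 → seg 0, τ=9/4; S=4+-43/60·τ+0·τ²+1/180·τ³=3137/1280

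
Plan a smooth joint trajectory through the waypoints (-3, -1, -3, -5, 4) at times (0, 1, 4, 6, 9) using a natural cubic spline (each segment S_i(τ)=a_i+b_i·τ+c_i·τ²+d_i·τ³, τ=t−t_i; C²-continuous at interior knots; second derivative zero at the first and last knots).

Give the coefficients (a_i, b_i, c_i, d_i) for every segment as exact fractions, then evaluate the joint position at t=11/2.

Δ: Δ0=2, Δ1=-2/3, Δ2=-1, Δ3=3
row 1: diag=8, rhs=-16; c'=3/8, d'=-2
row 2: denom=10−3·3/8=71/8; d'=(-2−3·-2)/(71/8)=32/71
row 3: denom=10−2·16/71=678/71; d'=(24−2·32/71)/(678/71)=820/339
back: M3=820/339
back: M2=32/71−16/71·820/339=-32/339
back: M1=-2−3/8·-32/339=-222/113
M: M0=0, M1=-222/113, M2=-32/339, M3=820/339, M4=0
seg 0: a=-3, c=M0/2=0, d=(M1−M0)/(6·1)=-37/113, b=Δ0−h0·(2M0+M1)/6=263/113
seg 1: a=-1, c=M1/2=-111/113, d=(M2−M1)/(6·3)=317/3051, b=Δ1−h1·(2M1+M2)/6=152/113
seg 2: a=-3, c=M2/2=-16/339, d=(M3−M2)/(6·2)=71/339, b=Δ2−h2·(2M2+M3)/6=-197/113
seg 3: a=-5, c=M3/2=410/339, d=(M4−M3)/(6·3)=-410/3051, b=Δ3−h3·(2M3+M4)/6=197/339
t_q=11/2 → seg 2, τ=3/2; S=-3+-197/113·τ+-16/339·τ²+71/339·τ³=-4533/904

  seg 0: a=-3 b=263/113 c=0 d=-37/113
  seg 1: a=-1 b=152/113 c=-111/113 d=317/3051
  seg 2: a=-3 b=-197/113 c=-16/339 d=71/339
  seg 3: a=-5 b=197/339 c=410/339 d=-410/3051
S(11/2) = -4533/904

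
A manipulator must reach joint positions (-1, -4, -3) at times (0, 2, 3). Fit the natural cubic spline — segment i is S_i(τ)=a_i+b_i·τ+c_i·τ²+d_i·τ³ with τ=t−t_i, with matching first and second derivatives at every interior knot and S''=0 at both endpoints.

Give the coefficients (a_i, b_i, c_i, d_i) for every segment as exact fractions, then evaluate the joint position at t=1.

Δ: Δ0=-3/2, Δ1=1
row 1: diag=6, rhs=15; c'=1/6, d'=5/2
back: M1=5/2
M: M0=0, M1=5/2, M2=0
seg 0: a=-1, c=M0/2=0, d=(M1−M0)/(6·2)=5/24, b=Δ0−h0·(2M0+M1)/6=-7/3
seg 1: a=-4, c=M1/2=5/4, d=(M2−M1)/(6·1)=-5/12, b=Δ1−h1·(2M1+M2)/6=1/6
t_q=1 → seg 0, τ=1; S=-1+-7/3·τ+0·τ²+5/24·τ³=-25/8

  seg 0: a=-1 b=-7/3 c=0 d=5/24
  seg 1: a=-4 b=1/6 c=5/4 d=-5/12
S(1) = -25/8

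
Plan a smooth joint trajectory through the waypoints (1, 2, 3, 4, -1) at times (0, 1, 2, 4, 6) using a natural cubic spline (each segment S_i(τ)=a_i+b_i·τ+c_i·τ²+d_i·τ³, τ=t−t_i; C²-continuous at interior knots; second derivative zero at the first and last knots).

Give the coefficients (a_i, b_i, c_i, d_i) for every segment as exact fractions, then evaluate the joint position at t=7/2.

Δ: Δ0=1, Δ1=1, Δ2=1/2, Δ3=-5/2
row 1: diag=4, rhs=0; c'=1/4, d'=0
row 2: denom=6−1·1/4=23/4; d'=(-3−1·0)/(23/4)=-12/23
row 3: denom=8−2·8/23=168/23; d'=(-18−2·-12/23)/(168/23)=-65/28
back: M3=-65/28
back: M2=-12/23−8/23·-65/28=2/7
back: M1=0−1/4·2/7=-1/14
M: M0=0, M1=-1/14, M2=2/7, M3=-65/28, M4=0
seg 0: a=1, c=M0/2=0, d=(M1−M0)/(6·1)=-1/84, b=Δ0−h0·(2M0+M1)/6=85/84
seg 1: a=2, c=M1/2=-1/28, d=(M2−M1)/(6·1)=5/84, b=Δ1−h1·(2M1+M2)/6=41/42
seg 2: a=3, c=M2/2=1/7, d=(M3−M2)/(6·2)=-73/336, b=Δ2−h2·(2M2+M3)/6=13/12
seg 3: a=4, c=M3/2=-65/56, d=(M4−M3)/(6·2)=65/336, b=Δ3−h3·(2M3+M4)/6=-20/21
t_q=7/2 → seg 2, τ=3/2; S=3+13/12·τ+1/7·τ²+-73/336·τ³=3775/896

  seg 0: a=1 b=85/84 c=0 d=-1/84
  seg 1: a=2 b=41/42 c=-1/28 d=5/84
  seg 2: a=3 b=13/12 c=1/7 d=-73/336
  seg 3: a=4 b=-20/21 c=-65/56 d=65/336
S(7/2) = 3775/896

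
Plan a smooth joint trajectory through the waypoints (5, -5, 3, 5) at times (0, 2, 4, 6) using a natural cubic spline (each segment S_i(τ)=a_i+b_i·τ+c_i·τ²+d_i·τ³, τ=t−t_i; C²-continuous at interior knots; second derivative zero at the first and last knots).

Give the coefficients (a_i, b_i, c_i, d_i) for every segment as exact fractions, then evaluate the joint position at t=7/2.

  seg 0: a=5 b=-38/5 c=0 d=13/20
  seg 1: a=-5 b=1/5 c=39/10 d=-1
  seg 2: a=3 b=19/5 c=-21/10 d=7/20
S(7/2) = 7/10

Δ: Δ0=-5, Δ1=4, Δ2=1
row 1: diag=8, rhs=54; c'=1/4, d'=27/4
row 2: denom=8−2·1/4=15/2; d'=(-18−2·27/4)/(15/2)=-21/5
back: M2=-21/5
back: M1=27/4−1/4·-21/5=39/5
M: M0=0, M1=39/5, M2=-21/5, M3=0
seg 0: a=5, c=M0/2=0, d=(M1−M0)/(6·2)=13/20, b=Δ0−h0·(2M0+M1)/6=-38/5
seg 1: a=-5, c=M1/2=39/10, d=(M2−M1)/(6·2)=-1, b=Δ1−h1·(2M1+M2)/6=1/5
seg 2: a=3, c=M2/2=-21/10, d=(M3−M2)/(6·2)=7/20, b=Δ2−h2·(2M2+M3)/6=19/5
t_q=7/2 → seg 1, τ=3/2; S=-5+1/5·τ+39/10·τ²+-1·τ³=7/10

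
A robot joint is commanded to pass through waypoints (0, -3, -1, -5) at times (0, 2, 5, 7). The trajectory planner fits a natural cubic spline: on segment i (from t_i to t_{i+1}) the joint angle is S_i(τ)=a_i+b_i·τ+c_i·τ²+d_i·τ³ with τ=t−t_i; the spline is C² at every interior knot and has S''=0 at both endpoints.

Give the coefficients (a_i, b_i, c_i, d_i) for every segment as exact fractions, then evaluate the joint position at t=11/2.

  seg 0: a=0 b=-1175/546 c=0 d=89/546
  seg 1: a=-3 b=-107/546 c=89/91 d=-29/126
  seg 2: a=-1 b=-148/273 c=-199/182 d=199/1092
S(11/2) = -633/416

Δ: Δ0=-3/2, Δ1=2/3, Δ2=-2
row 1: diag=10, rhs=13; c'=3/10, d'=13/10
row 2: denom=10−3·3/10=91/10; d'=(-16−3·13/10)/(91/10)=-199/91
back: M2=-199/91
back: M1=13/10−3/10·-199/91=178/91
M: M0=0, M1=178/91, M2=-199/91, M3=0
seg 0: a=0, c=M0/2=0, d=(M1−M0)/(6·2)=89/546, b=Δ0−h0·(2M0+M1)/6=-1175/546
seg 1: a=-3, c=M1/2=89/91, d=(M2−M1)/(6·3)=-29/126, b=Δ1−h1·(2M1+M2)/6=-107/546
seg 2: a=-1, c=M2/2=-199/182, d=(M3−M2)/(6·2)=199/1092, b=Δ2−h2·(2M2+M3)/6=-148/273
t_q=11/2 → seg 2, τ=1/2; S=-1+-148/273·τ+-199/182·τ²+199/1092·τ³=-633/416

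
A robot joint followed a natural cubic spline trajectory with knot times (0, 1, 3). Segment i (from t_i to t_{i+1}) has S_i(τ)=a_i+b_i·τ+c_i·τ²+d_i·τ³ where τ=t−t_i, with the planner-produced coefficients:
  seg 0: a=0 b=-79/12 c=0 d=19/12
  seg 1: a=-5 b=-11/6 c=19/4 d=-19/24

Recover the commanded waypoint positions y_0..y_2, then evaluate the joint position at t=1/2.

y_0=0 y_1=-5 y_2=4
S(1/2) = -99/32

y_0 = S_0(0) = a_0 = 0
y_1 = S_1(0) = a_1 = -5
y_2 = S_1(2) = 4
t_q=1/2 is in segment 0 (τ=1/2); S_0(τ)=-99/32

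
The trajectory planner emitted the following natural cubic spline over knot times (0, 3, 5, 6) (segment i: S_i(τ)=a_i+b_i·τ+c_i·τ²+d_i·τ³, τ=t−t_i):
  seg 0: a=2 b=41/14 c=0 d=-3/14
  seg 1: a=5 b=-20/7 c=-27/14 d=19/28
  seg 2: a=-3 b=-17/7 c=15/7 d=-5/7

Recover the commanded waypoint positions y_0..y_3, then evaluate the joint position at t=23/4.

y_0=2 y_1=5 y_2=-3 y_3=-4
S(23/4) = -1755/448

y_0 = S_0(0) = a_0 = 2
y_1 = S_1(0) = a_1 = 5
y_2 = S_2(0) = a_2 = -3
y_3 = S_2(1) = -4
t_q=23/4 is in segment 2 (τ=3/4); S_2(τ)=-1755/448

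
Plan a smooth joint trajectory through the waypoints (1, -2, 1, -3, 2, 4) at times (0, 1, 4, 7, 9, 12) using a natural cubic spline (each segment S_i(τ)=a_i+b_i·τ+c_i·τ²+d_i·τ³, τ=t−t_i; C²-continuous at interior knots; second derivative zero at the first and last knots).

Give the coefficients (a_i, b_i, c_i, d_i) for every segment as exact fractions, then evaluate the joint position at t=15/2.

  seg 0: a=1 b=-4699/1272 c=0 d=883/1272
  seg 1: a=-2 b=-1025/636 c=883/424 d=-4625/11448
  seg 2: a=1 b=-31/1272 c=-247/159 d=1421/3816
  seg 3: a=-3 b=451/636 c=2287/1272 d=-287/636
  seg 4: a=2 b=527/212 c=-1157/1272 d=1157/11448
S(15/2) = -955/424

Δ: Δ0=-3, Δ1=1, Δ2=-4/3, Δ3=5/2, Δ4=2/3
row 1: diag=8, rhs=24; c'=3/8, d'=3
row 2: denom=12−3·3/8=87/8; d'=(-14−3·3)/(87/8)=-184/87
row 3: denom=10−3·8/29=266/29; d'=(23−3·-184/87)/(266/29)=851/266
row 4: denom=10−2·29/133=1272/133; d'=(-11−2·851/266)/(1272/133)=-1157/636
back: M4=-1157/636
back: M3=851/266−29/133·-1157/636=2287/636
back: M2=-184/87−8/29·2287/636=-494/159
back: M1=3−3/8·-494/159=883/212
M: M0=0, M1=883/212, M2=-494/159, M3=2287/636, M4=-1157/636, M5=0
seg 0: a=1, c=M0/2=0, d=(M1−M0)/(6·1)=883/1272, b=Δ0−h0·(2M0+M1)/6=-4699/1272
seg 1: a=-2, c=M1/2=883/424, d=(M2−M1)/(6·3)=-4625/11448, b=Δ1−h1·(2M1+M2)/6=-1025/636
seg 2: a=1, c=M2/2=-247/159, d=(M3−M2)/(6·3)=1421/3816, b=Δ2−h2·(2M2+M3)/6=-31/1272
seg 3: a=-3, c=M3/2=2287/1272, d=(M4−M3)/(6·2)=-287/636, b=Δ3−h3·(2M3+M4)/6=451/636
seg 4: a=2, c=M4/2=-1157/1272, d=(M5−M4)/(6·3)=1157/11448, b=Δ4−h4·(2M4+M5)/6=527/212
t_q=15/2 → seg 3, τ=1/2; S=-3+451/636·τ+2287/1272·τ²+-287/636·τ³=-955/424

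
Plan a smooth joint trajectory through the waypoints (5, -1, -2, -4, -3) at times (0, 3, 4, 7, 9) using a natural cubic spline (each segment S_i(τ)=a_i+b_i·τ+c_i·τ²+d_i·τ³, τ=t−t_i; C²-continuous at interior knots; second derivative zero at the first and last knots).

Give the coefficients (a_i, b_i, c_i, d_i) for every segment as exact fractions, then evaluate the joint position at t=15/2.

Δ: Δ0=-2, Δ1=-1, Δ2=-2/3, Δ3=1/2
row 1: diag=8, rhs=6; c'=1/8, d'=3/4
row 2: denom=8−1·1/8=63/8; d'=(2−1·3/4)/(63/8)=10/63
row 3: denom=10−3·8/21=62/7; d'=(7−3·10/63)/(62/7)=137/186
back: M3=137/186
back: M2=10/63−8/21·137/186=-34/279
back: M1=3/4−1/8·-34/279=427/558
M: M0=0, M1=427/558, M2=-34/279, M3=137/186, M4=0
seg 0: a=5, c=M0/2=0, d=(M1−M0)/(6·3)=427/10044, b=Δ0−h0·(2M0+M1)/6=-2659/1116
seg 1: a=-1, c=M1/2=427/1116, d=(M2−M1)/(6·1)=-55/372, b=Δ1−h1·(2M1+M2)/6=-689/558
seg 2: a=-2, c=M2/2=-17/279, d=(M3−M2)/(6·3)=479/10044, b=Δ2−h2·(2M2+M3)/6=-1019/1116
seg 3: a=-4, c=M3/2=137/372, d=(M4−M3)/(6·2)=-137/2232, b=Δ3−h3·(2M3+M4)/6=5/558
t_q=15/2 → seg 3, τ=1/2; S=-4+5/558·τ+137/372·τ²+-137/2232·τ³=-23279/5952

  seg 0: a=5 b=-2659/1116 c=0 d=427/10044
  seg 1: a=-1 b=-689/558 c=427/1116 d=-55/372
  seg 2: a=-2 b=-1019/1116 c=-17/279 d=479/10044
  seg 3: a=-4 b=5/558 c=137/372 d=-137/2232
S(15/2) = -23279/5952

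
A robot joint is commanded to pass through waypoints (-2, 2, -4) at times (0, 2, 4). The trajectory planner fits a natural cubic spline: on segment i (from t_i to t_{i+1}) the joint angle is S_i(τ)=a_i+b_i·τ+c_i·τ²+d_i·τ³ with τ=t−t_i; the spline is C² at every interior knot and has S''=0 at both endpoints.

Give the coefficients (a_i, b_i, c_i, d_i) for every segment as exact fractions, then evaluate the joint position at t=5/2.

Δ: Δ0=2, Δ1=-3
row 1: diag=8, rhs=-30; c'=1/4, d'=-15/4
back: M1=-15/4
M: M0=0, M1=-15/4, M2=0
seg 0: a=-2, c=M0/2=0, d=(M1−M0)/(6·2)=-5/16, b=Δ0−h0·(2M0+M1)/6=13/4
seg 1: a=2, c=M1/2=-15/8, d=(M2−M1)/(6·2)=5/16, b=Δ1−h1·(2M1+M2)/6=-1/2
t_q=5/2 → seg 1, τ=1/2; S=2+-1/2·τ+-15/8·τ²+5/16·τ³=169/128

  seg 0: a=-2 b=13/4 c=0 d=-5/16
  seg 1: a=2 b=-1/2 c=-15/8 d=5/16
S(5/2) = 169/128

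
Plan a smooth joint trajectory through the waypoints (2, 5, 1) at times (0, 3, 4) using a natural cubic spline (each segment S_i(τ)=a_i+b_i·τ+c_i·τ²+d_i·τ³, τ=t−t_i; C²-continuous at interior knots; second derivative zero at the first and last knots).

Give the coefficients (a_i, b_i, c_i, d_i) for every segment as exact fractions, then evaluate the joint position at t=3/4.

  seg 0: a=2 b=23/8 c=0 d=-5/24
  seg 1: a=5 b=-11/4 c=-15/8 d=5/8
S(3/4) = 2083/512

Δ: Δ0=1, Δ1=-4
row 1: diag=8, rhs=-30; c'=1/8, d'=-15/4
back: M1=-15/4
M: M0=0, M1=-15/4, M2=0
seg 0: a=2, c=M0/2=0, d=(M1−M0)/(6·3)=-5/24, b=Δ0−h0·(2M0+M1)/6=23/8
seg 1: a=5, c=M1/2=-15/8, d=(M2−M1)/(6·1)=5/8, b=Δ1−h1·(2M1+M2)/6=-11/4
t_q=3/4 → seg 0, τ=3/4; S=2+23/8·τ+0·τ²+-5/24·τ³=2083/512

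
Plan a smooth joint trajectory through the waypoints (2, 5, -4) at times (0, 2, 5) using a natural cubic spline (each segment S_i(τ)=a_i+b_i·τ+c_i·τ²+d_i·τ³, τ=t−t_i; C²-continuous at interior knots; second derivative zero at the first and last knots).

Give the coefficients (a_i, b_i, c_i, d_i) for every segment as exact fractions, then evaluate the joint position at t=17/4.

Δ: Δ0=3/2, Δ1=-3
row 1: diag=10, rhs=-27; c'=3/10, d'=-27/10
back: M1=-27/10
M: M0=0, M1=-27/10, M2=0
seg 0: a=2, c=M0/2=0, d=(M1−M0)/(6·2)=-9/40, b=Δ0−h0·(2M0+M1)/6=12/5
seg 1: a=5, c=M1/2=-27/20, d=(M2−M1)/(6·3)=3/20, b=Δ1−h1·(2M1+M2)/6=-3/10
t_q=17/4 → seg 1, τ=9/4; S=5+-3/10·τ+-27/20·τ²+3/20·τ³=-205/256

  seg 0: a=2 b=12/5 c=0 d=-9/40
  seg 1: a=5 b=-3/10 c=-27/20 d=3/20
S(17/4) = -205/256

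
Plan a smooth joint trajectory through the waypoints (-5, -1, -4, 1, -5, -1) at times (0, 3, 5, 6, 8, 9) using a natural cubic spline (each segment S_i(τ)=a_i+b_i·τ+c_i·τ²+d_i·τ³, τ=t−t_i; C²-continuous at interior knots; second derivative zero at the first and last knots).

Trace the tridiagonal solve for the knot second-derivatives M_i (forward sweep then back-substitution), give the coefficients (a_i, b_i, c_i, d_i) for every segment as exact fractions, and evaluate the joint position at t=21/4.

Δ: Δ0=4/3, Δ1=-3/2, Δ2=5, Δ3=-3, Δ4=4
row 1: diag=10, rhs=-17; c'=1/5, d'=-17/10
row 2: denom=6−2·1/5=28/5; d'=(39−2·-17/10)/(28/5)=53/7
row 3: denom=6−1·5/28=163/28; d'=(-48−1·53/7)/(163/28)=-1556/163
row 4: denom=6−2·56/163=866/163; d'=(42−2·-1556/163)/(866/163)=4979/433
back: M4=4979/433
back: M3=-1556/163−56/163·4979/433=-5844/433
back: M2=53/7−5/28·-5844/433=4322/433
back: M1=-17/10−1/5·4322/433=-3201/866
M: M0=0, M1=-3201/866, M2=4322/433, M3=-5844/433, M4=4979/433, M5=0
seg 0: a=-5, c=M0/2=0, d=(M1−M0)/(6·3)=-1067/5196, b=Δ0−h0·(2M0+M1)/6=16531/5196
seg 1: a=-1, c=M1/2=-3201/1732, d=(M2−M1)/(6·2)=11845/10392, b=Δ1−h1·(2M1+M2)/6=-6139/2598
seg 2: a=-4, c=M2/2=2161/433, d=(M3−M2)/(6·1)=-5083/1299, b=Δ2−h2·(2M2+M3)/6=5095/1299
seg 3: a=1, c=M3/2=-2922/433, d=(M4−M3)/(6·2)=10823/5196, b=Δ3−h3·(2M3+M4)/6=2812/1299
seg 4: a=-5, c=M4/2=4979/866, d=(M5−M4)/(6·1)=-4979/2598, b=Δ4−h4·(2M4+M5)/6=217/1299
t_q=21/4 → seg 2, τ=1/4; S=-4+5095/1299·τ+2161/433·τ²+-5083/1299·τ³=-76725/27712

  seg 0: a=-5 b=16531/5196 c=0 d=-1067/5196
  seg 1: a=-1 b=-6139/2598 c=-3201/1732 d=11845/10392
  seg 2: a=-4 b=5095/1299 c=2161/433 d=-5083/1299
  seg 3: a=1 b=2812/1299 c=-2922/433 d=10823/5196
  seg 4: a=-5 b=217/1299 c=4979/866 d=-4979/2598
S(21/4) = -76725/27712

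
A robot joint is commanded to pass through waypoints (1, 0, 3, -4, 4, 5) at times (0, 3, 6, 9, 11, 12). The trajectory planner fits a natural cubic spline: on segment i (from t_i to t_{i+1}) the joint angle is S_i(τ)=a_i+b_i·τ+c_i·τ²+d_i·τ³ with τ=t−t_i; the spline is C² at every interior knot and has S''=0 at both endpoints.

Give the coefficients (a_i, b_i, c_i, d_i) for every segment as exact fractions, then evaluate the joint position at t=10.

Δ: Δ0=-1/3, Δ1=1, Δ2=-7/3, Δ3=4, Δ4=1
row 1: diag=12, rhs=8; c'=1/4, d'=2/3
row 2: denom=12−3·1/4=45/4; d'=(-20−3·2/3)/(45/4)=-88/45
row 3: denom=10−3·4/15=46/5; d'=(38−3·-88/45)/(46/5)=329/69
row 4: denom=6−2·5/23=128/23; d'=(-18−2·329/69)/(128/23)=-475/96
back: M4=-475/96
back: M3=329/69−5/23·-475/96=187/32
back: M2=-88/45−4/15·187/32=-253/72
back: M1=2/3−1/4·-253/72=445/288
M: M0=0, M1=445/288, M2=-253/72, M3=187/32, M4=-475/96, M5=0
seg 0: a=1, c=M0/2=0, d=(M1−M0)/(6·3)=445/5184, b=Δ0−h0·(2M0+M1)/6=-637/576
seg 1: a=0, c=M1/2=445/576, d=(M2−M1)/(6·3)=-1457/5184, b=Δ1−h1·(2M1+M2)/6=349/288
seg 2: a=3, c=M2/2=-253/144, d=(M3−M2)/(6·3)=2695/5184, b=Δ2−h2·(2M2+M3)/6=-1003/576
seg 3: a=-4, c=M3/2=187/64, d=(M4−M3)/(6·2)=-259/288, b=Δ3−h3·(2M3+M4)/6=505/288
seg 4: a=4, c=M4/2=-475/192, d=(M5−M4)/(6·1)=475/576, b=Δ4−h4·(2M4+M5)/6=763/288
t_q=10 → seg 3, τ=1; S=-4+505/288·τ+187/64·τ²+-259/288·τ³=-43/192

  seg 0: a=1 b=-637/576 c=0 d=445/5184
  seg 1: a=0 b=349/288 c=445/576 d=-1457/5184
  seg 2: a=3 b=-1003/576 c=-253/144 d=2695/5184
  seg 3: a=-4 b=505/288 c=187/64 d=-259/288
  seg 4: a=4 b=763/288 c=-475/192 d=475/576
S(10) = -43/192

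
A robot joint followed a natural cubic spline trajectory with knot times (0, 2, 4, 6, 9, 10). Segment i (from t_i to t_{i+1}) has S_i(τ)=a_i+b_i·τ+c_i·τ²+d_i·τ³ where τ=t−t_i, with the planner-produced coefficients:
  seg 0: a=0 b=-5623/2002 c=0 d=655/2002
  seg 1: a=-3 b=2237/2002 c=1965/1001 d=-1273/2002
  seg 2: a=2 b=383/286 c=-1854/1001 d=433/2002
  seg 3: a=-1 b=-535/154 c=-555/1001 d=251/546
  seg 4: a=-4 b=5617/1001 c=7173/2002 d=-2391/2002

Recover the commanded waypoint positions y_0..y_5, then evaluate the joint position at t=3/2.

y_0=0 y_1=-3 y_2=2 y_3=-1 y_4=-4 y_5=4
S(3/2) = -7113/2288

y_0 = S_0(0) = a_0 = 0
y_1 = S_1(0) = a_1 = -3
y_2 = S_2(0) = a_2 = 2
y_3 = S_3(0) = a_3 = -1
y_4 = S_4(0) = a_4 = -4
y_5 = S_4(1) = 4
t_q=3/2 is in segment 0 (τ=3/2); S_0(τ)=-7113/2288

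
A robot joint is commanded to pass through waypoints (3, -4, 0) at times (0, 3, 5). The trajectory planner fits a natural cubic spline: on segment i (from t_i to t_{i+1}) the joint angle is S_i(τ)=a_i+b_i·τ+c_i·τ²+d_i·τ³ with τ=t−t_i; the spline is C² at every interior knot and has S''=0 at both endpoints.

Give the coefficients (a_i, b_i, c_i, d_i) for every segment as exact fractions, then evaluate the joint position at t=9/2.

  seg 0: a=3 b=-109/30 c=0 d=13/90
  seg 1: a=-4 b=4/15 c=13/10 d=-13/60
S(9/2) = -45/32

Δ: Δ0=-7/3, Δ1=2
row 1: diag=10, rhs=26; c'=1/5, d'=13/5
back: M1=13/5
M: M0=0, M1=13/5, M2=0
seg 0: a=3, c=M0/2=0, d=(M1−M0)/(6·3)=13/90, b=Δ0−h0·(2M0+M1)/6=-109/30
seg 1: a=-4, c=M1/2=13/10, d=(M2−M1)/(6·2)=-13/60, b=Δ1−h1·(2M1+M2)/6=4/15
t_q=9/2 → seg 1, τ=3/2; S=-4+4/15·τ+13/10·τ²+-13/60·τ³=-45/32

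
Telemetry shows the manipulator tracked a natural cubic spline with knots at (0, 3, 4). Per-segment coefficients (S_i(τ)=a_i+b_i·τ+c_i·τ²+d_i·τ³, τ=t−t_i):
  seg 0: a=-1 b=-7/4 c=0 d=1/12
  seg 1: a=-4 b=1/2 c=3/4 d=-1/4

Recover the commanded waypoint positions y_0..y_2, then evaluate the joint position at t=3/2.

y_0 = S_0(0) = a_0 = -1
y_1 = S_1(0) = a_1 = -4
y_2 = S_1(1) = -3
t_q=3/2 is in segment 0 (τ=3/2); S_0(τ)=-107/32

y_0=-1 y_1=-4 y_2=-3
S(3/2) = -107/32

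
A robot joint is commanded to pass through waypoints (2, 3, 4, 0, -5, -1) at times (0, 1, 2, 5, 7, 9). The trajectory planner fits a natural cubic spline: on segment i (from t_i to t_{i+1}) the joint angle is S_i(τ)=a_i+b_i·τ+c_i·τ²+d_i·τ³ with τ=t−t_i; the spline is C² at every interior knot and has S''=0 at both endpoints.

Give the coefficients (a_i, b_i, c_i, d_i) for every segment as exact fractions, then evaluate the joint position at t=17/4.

Δ: Δ0=1, Δ1=1, Δ2=-4/3, Δ3=-5/2, Δ4=2
row 1: diag=4, rhs=0; c'=1/4, d'=0
row 2: denom=8−1·1/4=31/4; d'=(-14−1·0)/(31/4)=-56/31
row 3: denom=10−3·12/31=274/31; d'=(-7−3·-56/31)/(274/31)=-49/274
row 4: denom=8−2·31/137=1034/137; d'=(27−2·-49/274)/(1034/137)=1874/517
back: M4=1874/517
back: M3=-49/274−31/137·1874/517=-1033/1034
back: M2=-56/31−12/31·-1033/1034=-734/517
back: M1=0−1/4·-734/517=367/1034
M: M0=0, M1=367/1034, M2=-734/517, M3=-1033/1034, M4=1874/517, M5=0
seg 0: a=2, c=M0/2=0, d=(M1−M0)/(6·1)=367/6204, b=Δ0−h0·(2M0+M1)/6=5837/6204
seg 1: a=3, c=M1/2=367/2068, d=(M2−M1)/(6·1)=-1835/6204, b=Δ1−h1·(2M1+M2)/6=3469/3102
seg 2: a=4, c=M2/2=-367/517, d=(M3−M2)/(6·3)=145/6204, b=Δ2−h2·(2M2+M3)/6=3635/6204
seg 3: a=0, c=M3/2=-1033/2068, d=(M4−M3)/(6·2)=4781/12408, b=Δ3−h3·(2M3+M4)/6=-9437/3102
seg 4: a=-5, c=M4/2=937/517, d=(M5−M4)/(6·2)=-937/3102, b=Δ4−h4·(2M4+M5)/6=-646/1551
t_q=17/4 → seg 2, τ=9/4; S=4+3635/6204·τ+-367/517·τ²+145/6204·τ³=263491/132352

  seg 0: a=2 b=5837/6204 c=0 d=367/6204
  seg 1: a=3 b=3469/3102 c=367/2068 d=-1835/6204
  seg 2: a=4 b=3635/6204 c=-367/517 d=145/6204
  seg 3: a=0 b=-9437/3102 c=-1033/2068 d=4781/12408
  seg 4: a=-5 b=-646/1551 c=937/517 d=-937/3102
S(17/4) = 263491/132352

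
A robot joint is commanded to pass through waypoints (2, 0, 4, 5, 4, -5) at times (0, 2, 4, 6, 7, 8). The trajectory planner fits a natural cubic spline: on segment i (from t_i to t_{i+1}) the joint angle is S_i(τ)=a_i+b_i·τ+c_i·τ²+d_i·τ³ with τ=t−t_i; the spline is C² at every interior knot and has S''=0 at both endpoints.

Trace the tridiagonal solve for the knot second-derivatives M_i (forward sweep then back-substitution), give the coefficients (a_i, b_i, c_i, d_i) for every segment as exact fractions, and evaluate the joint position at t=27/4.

  seg 0: a=2 b=-1207/626 c=0 d=581/2504
  seg 1: a=0 b=268/313 c=1743/1252 d=-1027/2504
  seg 2: a=4 b=941/626 c=-669/626 d=355/1252
  seg 3: a=5 b=395/626 c=198/313 d=-1417/626
  seg 4: a=4 b=-1532/313 c=-3855/626 d=1285/626
S(27/4) = 195277/40064

Δ: Δ0=-1, Δ1=2, Δ2=1/2, Δ3=-1, Δ4=-9
row 1: diag=8, rhs=18; c'=1/4, d'=9/4
row 2: denom=8−2·1/4=15/2; d'=(-9−2·9/4)/(15/2)=-9/5
row 3: denom=6−2·4/15=82/15; d'=(-9−2·-9/5)/(82/15)=-81/82
row 4: denom=4−1·15/82=313/82; d'=(-48−1·-81/82)/(313/82)=-3855/313
back: M4=-3855/313
back: M3=-81/82−15/82·-3855/313=396/313
back: M2=-9/5−4/15·396/313=-669/313
back: M1=9/4−1/4·-669/313=1743/626
M: M0=0, M1=1743/626, M2=-669/313, M3=396/313, M4=-3855/313, M5=0
seg 0: a=2, c=M0/2=0, d=(M1−M0)/(6·2)=581/2504, b=Δ0−h0·(2M0+M1)/6=-1207/626
seg 1: a=0, c=M1/2=1743/1252, d=(M2−M1)/(6·2)=-1027/2504, b=Δ1−h1·(2M1+M2)/6=268/313
seg 2: a=4, c=M2/2=-669/626, d=(M3−M2)/(6·2)=355/1252, b=Δ2−h2·(2M2+M3)/6=941/626
seg 3: a=5, c=M3/2=198/313, d=(M4−M3)/(6·1)=-1417/626, b=Δ3−h3·(2M3+M4)/6=395/626
seg 4: a=4, c=M4/2=-3855/626, d=(M5−M4)/(6·1)=1285/626, b=Δ4−h4·(2M4+M5)/6=-1532/313
t_q=27/4 → seg 3, τ=3/4; S=5+395/626·τ+198/313·τ²+-1417/626·τ³=195277/40064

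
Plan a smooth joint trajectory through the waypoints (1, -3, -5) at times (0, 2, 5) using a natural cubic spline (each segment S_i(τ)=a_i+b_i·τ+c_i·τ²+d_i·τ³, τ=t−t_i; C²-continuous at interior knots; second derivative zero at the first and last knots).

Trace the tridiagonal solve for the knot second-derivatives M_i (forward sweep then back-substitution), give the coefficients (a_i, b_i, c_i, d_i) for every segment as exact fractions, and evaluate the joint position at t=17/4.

  seg 0: a=1 b=-34/15 c=0 d=1/15
  seg 1: a=-3 b=-22/15 c=2/5 d=-2/45
S(17/4) = -153/32

Δ: Δ0=-2, Δ1=-2/3
row 1: diag=10, rhs=8; c'=3/10, d'=4/5
back: M1=4/5
M: M0=0, M1=4/5, M2=0
seg 0: a=1, c=M0/2=0, d=(M1−M0)/(6·2)=1/15, b=Δ0−h0·(2M0+M1)/6=-34/15
seg 1: a=-3, c=M1/2=2/5, d=(M2−M1)/(6·3)=-2/45, b=Δ1−h1·(2M1+M2)/6=-22/15
t_q=17/4 → seg 1, τ=9/4; S=-3+-22/15·τ+2/5·τ²+-2/45·τ³=-153/32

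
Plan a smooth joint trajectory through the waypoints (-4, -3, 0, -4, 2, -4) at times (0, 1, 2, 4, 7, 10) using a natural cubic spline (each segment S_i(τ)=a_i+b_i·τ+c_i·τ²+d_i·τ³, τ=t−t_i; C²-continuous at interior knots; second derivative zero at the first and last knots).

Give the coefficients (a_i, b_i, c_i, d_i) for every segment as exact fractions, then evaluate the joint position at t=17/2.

  seg 0: a=-4 b=150/787 c=0 d=637/787
  seg 1: a=-3 b=2061/787 c=1911/787 d=-1611/787
  seg 2: a=0 b=1050/787 c=-2922/787 d=805/787
  seg 3: a=-4 b=-978/787 c=1908/787 d=-3172/7083
  seg 4: a=2 b=954/787 c=-1264/787 d=1264/7083
S(17/2) = 635/787

Δ: Δ0=1, Δ1=3, Δ2=-2, Δ3=2, Δ4=-2
row 1: diag=4, rhs=12; c'=1/4, d'=3
row 2: denom=6−1·1/4=23/4; d'=(-30−1·3)/(23/4)=-132/23
row 3: denom=10−2·8/23=214/23; d'=(24−2·-132/23)/(214/23)=408/107
row 4: denom=12−3·69/214=2361/214; d'=(-24−3·408/107)/(2361/214)=-2528/787
back: M4=-2528/787
back: M3=408/107−69/214·-2528/787=3816/787
back: M2=-132/23−8/23·3816/787=-5844/787
back: M1=3−1/4·-5844/787=3822/787
M: M0=0, M1=3822/787, M2=-5844/787, M3=3816/787, M4=-2528/787, M5=0
seg 0: a=-4, c=M0/2=0, d=(M1−M0)/(6·1)=637/787, b=Δ0−h0·(2M0+M1)/6=150/787
seg 1: a=-3, c=M1/2=1911/787, d=(M2−M1)/(6·1)=-1611/787, b=Δ1−h1·(2M1+M2)/6=2061/787
seg 2: a=0, c=M2/2=-2922/787, d=(M3−M2)/(6·2)=805/787, b=Δ2−h2·(2M2+M3)/6=1050/787
seg 3: a=-4, c=M3/2=1908/787, d=(M4−M3)/(6·3)=-3172/7083, b=Δ3−h3·(2M3+M4)/6=-978/787
seg 4: a=2, c=M4/2=-1264/787, d=(M5−M4)/(6·3)=1264/7083, b=Δ4−h4·(2M4+M5)/6=954/787
t_q=17/2 → seg 4, τ=3/2; S=2+954/787·τ+-1264/787·τ²+1264/7083·τ³=635/787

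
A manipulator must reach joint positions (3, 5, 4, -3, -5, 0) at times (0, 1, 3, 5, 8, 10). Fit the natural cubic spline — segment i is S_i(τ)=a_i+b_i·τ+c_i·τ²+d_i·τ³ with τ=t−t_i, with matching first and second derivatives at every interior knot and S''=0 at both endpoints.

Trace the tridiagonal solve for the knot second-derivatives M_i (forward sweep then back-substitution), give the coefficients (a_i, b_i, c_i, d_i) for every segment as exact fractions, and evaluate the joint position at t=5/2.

  seg 0: a=3 b=6470/2823 c=0 d=-824/2823
  seg 1: a=5 b=3998/2823 c=-824/941 d=-931/22584
  seg 2: a=4 b=-14573/5646 c=-4227/3764 d=7493/22584
  seg 3: a=-3 b=-8728/2823 c=1633/1882 d=-335/16938
  seg 4: a=-5 b=8923/5646 c=649/941 d=-649/5646
S(5/2) = 302021/60224

Δ: Δ0=2, Δ1=-1/2, Δ2=-7/2, Δ3=-2/3, Δ4=5/2
row 1: diag=6, rhs=-15; c'=1/3, d'=-5/2
row 2: denom=8−2·1/3=22/3; d'=(-18−2·-5/2)/(22/3)=-39/22
row 3: denom=10−2·3/11=104/11; d'=(17−2·-39/22)/(104/11)=113/52
row 4: denom=10−3·33/104=941/104; d'=(19−3·113/52)/(941/104)=1298/941
back: M4=1298/941
back: M3=113/52−33/104·1298/941=1633/941
back: M2=-39/22−3/11·1633/941=-4227/1882
back: M1=-5/2−1/3·-4227/1882=-1648/941
M: M0=0, M1=-1648/941, M2=-4227/1882, M3=1633/941, M4=1298/941, M5=0
seg 0: a=3, c=M0/2=0, d=(M1−M0)/(6·1)=-824/2823, b=Δ0−h0·(2M0+M1)/6=6470/2823
seg 1: a=5, c=M1/2=-824/941, d=(M2−M1)/(6·2)=-931/22584, b=Δ1−h1·(2M1+M2)/6=3998/2823
seg 2: a=4, c=M2/2=-4227/3764, d=(M3−M2)/(6·2)=7493/22584, b=Δ2−h2·(2M2+M3)/6=-14573/5646
seg 3: a=-3, c=M3/2=1633/1882, d=(M4−M3)/(6·3)=-335/16938, b=Δ3−h3·(2M3+M4)/6=-8728/2823
seg 4: a=-5, c=M4/2=649/941, d=(M5−M4)/(6·2)=-649/5646, b=Δ4−h4·(2M4+M5)/6=8923/5646
t_q=5/2 → seg 1, τ=3/2; S=5+3998/2823·τ+-824/941·τ²+-931/22584·τ³=302021/60224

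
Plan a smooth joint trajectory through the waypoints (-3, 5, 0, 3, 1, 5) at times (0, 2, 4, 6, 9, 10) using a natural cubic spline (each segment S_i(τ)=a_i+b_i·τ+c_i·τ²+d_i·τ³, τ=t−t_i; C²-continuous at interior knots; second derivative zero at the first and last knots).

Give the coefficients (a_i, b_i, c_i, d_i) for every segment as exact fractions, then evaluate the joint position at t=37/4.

Δ: Δ0=4, Δ1=-5/2, Δ2=3/2, Δ3=-2/3, Δ4=4
row 1: diag=8, rhs=-39; c'=1/4, d'=-39/8
row 2: denom=8−2·1/4=15/2; d'=(24−2·-39/8)/(15/2)=9/2
row 3: denom=10−2·4/15=142/15; d'=(-13−2·9/2)/(142/15)=-165/71
row 4: denom=8−3·45/142=1001/142; d'=(28−3·-165/71)/(1001/142)=382/77
back: M4=382/77
back: M3=-165/71−45/142·382/77=-300/77
back: M2=9/2−4/15·-300/77=853/154
back: M1=-39/8−1/4·853/154=-482/77
M: M0=0, M1=-482/77, M2=853/154, M3=-300/77, M4=382/77, M5=0
seg 0: a=-3, c=M0/2=0, d=(M1−M0)/(6·2)=-241/462, b=Δ0−h0·(2M0+M1)/6=1406/231
seg 1: a=5, c=M1/2=-241/77, d=(M2−M1)/(6·2)=1817/1848, b=Δ1−h1·(2M1+M2)/6=-40/231
seg 2: a=0, c=M2/2=853/308, d=(M3−M2)/(6·2)=-1453/1848, b=Δ2−h2·(2M2+M3)/6=-59/66
seg 3: a=3, c=M3/2=-150/77, d=(M4−M3)/(6·3)=31/63, b=Δ3−h3·(2M3+M4)/6=173/231
seg 4: a=1, c=M4/2=191/77, d=(M5−M4)/(6·1)=-191/231, b=Δ4−h4·(2M4+M5)/6=542/231
t_q=37/4 → seg 4, τ=1/4; S=1+542/231·τ+191/77·τ²+-191/231·τ³=1217/704

  seg 0: a=-3 b=1406/231 c=0 d=-241/462
  seg 1: a=5 b=-40/231 c=-241/77 d=1817/1848
  seg 2: a=0 b=-59/66 c=853/308 d=-1453/1848
  seg 3: a=3 b=173/231 c=-150/77 d=31/63
  seg 4: a=1 b=542/231 c=191/77 d=-191/231
S(37/4) = 1217/704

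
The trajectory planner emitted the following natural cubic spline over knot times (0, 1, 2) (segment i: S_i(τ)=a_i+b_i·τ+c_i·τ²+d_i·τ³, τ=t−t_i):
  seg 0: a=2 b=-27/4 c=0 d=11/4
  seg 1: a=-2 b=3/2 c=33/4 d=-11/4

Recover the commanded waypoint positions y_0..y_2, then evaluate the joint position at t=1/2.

y_0=2 y_1=-2 y_2=5
S(1/2) = -33/32

y_0 = S_0(0) = a_0 = 2
y_1 = S_1(0) = a_1 = -2
y_2 = S_1(1) = 5
t_q=1/2 is in segment 0 (τ=1/2); S_0(τ)=-33/32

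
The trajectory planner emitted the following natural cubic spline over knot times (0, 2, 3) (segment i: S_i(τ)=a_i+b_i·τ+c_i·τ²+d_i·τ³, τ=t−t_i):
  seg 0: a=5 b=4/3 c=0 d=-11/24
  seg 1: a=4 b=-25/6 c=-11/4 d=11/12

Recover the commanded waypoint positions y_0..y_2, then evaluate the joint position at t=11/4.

y_0=5 y_1=4 y_2=-2
S(11/4) = -73/256

y_0 = S_0(0) = a_0 = 5
y_1 = S_1(0) = a_1 = 4
y_2 = S_1(1) = -2
t_q=11/4 is in segment 1 (τ=3/4); S_1(τ)=-73/256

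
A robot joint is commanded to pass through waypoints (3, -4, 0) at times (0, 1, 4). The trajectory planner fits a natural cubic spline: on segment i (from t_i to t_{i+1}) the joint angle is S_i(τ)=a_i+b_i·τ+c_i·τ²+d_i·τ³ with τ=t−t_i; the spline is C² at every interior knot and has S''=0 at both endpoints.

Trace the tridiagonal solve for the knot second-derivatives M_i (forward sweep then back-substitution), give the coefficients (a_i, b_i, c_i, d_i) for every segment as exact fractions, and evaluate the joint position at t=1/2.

Δ: Δ0=-7, Δ1=4/3
row 1: diag=8, rhs=50; c'=3/8, d'=25/4
back: M1=25/4
M: M0=0, M1=25/4, M2=0
seg 0: a=3, c=M0/2=0, d=(M1−M0)/(6·1)=25/24, b=Δ0−h0·(2M0+M1)/6=-193/24
seg 1: a=-4, c=M1/2=25/8, d=(M2−M1)/(6·3)=-25/72, b=Δ1−h1·(2M1+M2)/6=-59/12
t_q=1/2 → seg 0, τ=1/2; S=3+-193/24·τ+0·τ²+25/24·τ³=-57/64

  seg 0: a=3 b=-193/24 c=0 d=25/24
  seg 1: a=-4 b=-59/12 c=25/8 d=-25/72
S(1/2) = -57/64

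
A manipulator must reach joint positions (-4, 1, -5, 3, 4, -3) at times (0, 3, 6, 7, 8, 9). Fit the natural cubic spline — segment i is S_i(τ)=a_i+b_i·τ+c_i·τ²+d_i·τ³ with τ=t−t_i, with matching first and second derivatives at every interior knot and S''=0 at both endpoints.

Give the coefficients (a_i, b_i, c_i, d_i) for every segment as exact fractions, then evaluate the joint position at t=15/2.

  seg 0: a=-4 b=4901/1257 c=0 d=-2806/11313
  seg 1: a=1 b=-3517/1257 c=-2806/1257 d=9421/11313
  seg 2: a=-5 b=7910/1257 c=2205/419 d=-4469/1257
  seg 3: a=3 b=7733/1257 c=-2264/419 d=316/1257
  seg 4: a=4 b=-4903/1257 c=-1948/419 d=1948/1257
S(15/2) = 1993/419

Δ: Δ0=5/3, Δ1=-2, Δ2=8, Δ3=1, Δ4=-7
row 1: diag=12, rhs=-22; c'=1/4, d'=-11/6
row 2: denom=8−3·1/4=29/4; d'=(60−3·-11/6)/(29/4)=262/29
row 3: denom=4−1·4/29=112/29; d'=(-42−1·262/29)/(112/29)=-185/14
row 4: denom=4−1·29/112=419/112; d'=(-48−1·-185/14)/(419/112)=-3896/419
back: M4=-3896/419
back: M3=-185/14−29/112·-3896/419=-4528/419
back: M2=262/29−4/29·-4528/419=4410/419
back: M1=-11/6−1/4·4410/419=-5612/1257
M: M0=0, M1=-5612/1257, M2=4410/419, M3=-4528/419, M4=-3896/419, M5=0
seg 0: a=-4, c=M0/2=0, d=(M1−M0)/(6·3)=-2806/11313, b=Δ0−h0·(2M0+M1)/6=4901/1257
seg 1: a=1, c=M1/2=-2806/1257, d=(M2−M1)/(6·3)=9421/11313, b=Δ1−h1·(2M1+M2)/6=-3517/1257
seg 2: a=-5, c=M2/2=2205/419, d=(M3−M2)/(6·1)=-4469/1257, b=Δ2−h2·(2M2+M3)/6=7910/1257
seg 3: a=3, c=M3/2=-2264/419, d=(M4−M3)/(6·1)=316/1257, b=Δ3−h3·(2M3+M4)/6=7733/1257
seg 4: a=4, c=M4/2=-1948/419, d=(M5−M4)/(6·1)=1948/1257, b=Δ4−h4·(2M4+M5)/6=-4903/1257
t_q=15/2 → seg 3, τ=1/2; S=3+7733/1257·τ+-2264/419·τ²+316/1257·τ³=1993/419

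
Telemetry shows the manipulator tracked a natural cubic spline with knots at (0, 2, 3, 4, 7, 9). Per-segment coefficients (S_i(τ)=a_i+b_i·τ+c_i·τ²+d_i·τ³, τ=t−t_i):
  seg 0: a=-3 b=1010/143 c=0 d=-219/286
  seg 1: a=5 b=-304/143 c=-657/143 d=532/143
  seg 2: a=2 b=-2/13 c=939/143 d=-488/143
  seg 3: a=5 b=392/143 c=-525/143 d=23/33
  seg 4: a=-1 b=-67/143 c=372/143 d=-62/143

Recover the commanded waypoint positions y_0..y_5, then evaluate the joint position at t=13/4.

y_0 = S_0(0) = a_0 = -3
y_1 = S_1(0) = a_1 = 5
y_2 = S_2(0) = a_2 = 2
y_3 = S_3(0) = a_3 = 5
y_4 = S_4(0) = a_4 = -1
y_5 = S_4(2) = 5
t_q=13/4 is in segment 2 (τ=1/4); S_2(τ)=5305/2288

y_0=-3 y_1=5 y_2=2 y_3=5 y_4=-1 y_5=5
S(13/4) = 5305/2288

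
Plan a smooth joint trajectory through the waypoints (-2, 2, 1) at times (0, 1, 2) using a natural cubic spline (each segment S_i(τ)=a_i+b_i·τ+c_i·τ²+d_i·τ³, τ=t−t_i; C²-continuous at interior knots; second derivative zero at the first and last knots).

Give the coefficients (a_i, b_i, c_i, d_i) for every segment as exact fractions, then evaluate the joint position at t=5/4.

  seg 0: a=-2 b=21/4 c=0 d=-5/4
  seg 1: a=2 b=3/2 c=-15/4 d=5/4
S(5/4) = 553/256

Δ: Δ0=4, Δ1=-1
row 1: diag=4, rhs=-30; c'=1/4, d'=-15/2
back: M1=-15/2
M: M0=0, M1=-15/2, M2=0
seg 0: a=-2, c=M0/2=0, d=(M1−M0)/(6·1)=-5/4, b=Δ0−h0·(2M0+M1)/6=21/4
seg 1: a=2, c=M1/2=-15/4, d=(M2−M1)/(6·1)=5/4, b=Δ1−h1·(2M1+M2)/6=3/2
t_q=5/4 → seg 1, τ=1/4; S=2+3/2·τ+-15/4·τ²+5/4·τ³=553/256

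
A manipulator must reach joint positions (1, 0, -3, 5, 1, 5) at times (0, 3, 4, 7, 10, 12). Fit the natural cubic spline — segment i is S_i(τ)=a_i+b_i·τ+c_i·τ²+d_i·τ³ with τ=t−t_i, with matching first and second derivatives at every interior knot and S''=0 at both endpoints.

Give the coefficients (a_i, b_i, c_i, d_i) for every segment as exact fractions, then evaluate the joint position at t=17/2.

Δ: Δ0=-1/3, Δ1=-3, Δ2=8/3, Δ3=-4/3, Δ4=2
row 1: diag=8, rhs=-16; c'=1/8, d'=-2
row 2: denom=8−1·1/8=63/8; d'=(34−1·-2)/(63/8)=32/7
row 3: denom=12−3·8/21=76/7; d'=(-24−3·32/7)/(76/7)=-66/19
row 4: denom=10−3·21/76=697/76; d'=(20−3·-66/19)/(697/76)=136/41
back: M4=136/41
back: M3=-66/19−21/76·136/41=-180/41
back: M2=32/7−8/21·-180/41=256/41
back: M1=-2−1/8·256/41=-114/41
M: M0=0, M1=-114/41, M2=256/41, M3=-180/41, M4=136/41, M5=0
seg 0: a=1, c=M0/2=0, d=(M1−M0)/(6·3)=-19/123, b=Δ0−h0·(2M0+M1)/6=130/123
seg 1: a=0, c=M1/2=-57/41, d=(M2−M1)/(6·1)=185/123, b=Δ1−h1·(2M1+M2)/6=-383/123
seg 2: a=-3, c=M2/2=128/41, d=(M3−M2)/(6·3)=-218/369, b=Δ2−h2·(2M2+M3)/6=-170/123
seg 3: a=5, c=M3/2=-90/41, d=(M4−M3)/(6·3)=158/369, b=Δ3−h3·(2M3+M4)/6=172/123
seg 4: a=1, c=M4/2=68/41, d=(M5−M4)/(6·2)=-34/123, b=Δ4−h4·(2M4+M5)/6=-26/123
t_q=17/2 → seg 3, τ=3/2; S=5+172/123·τ+-90/41·τ²+158/369·τ³=591/164

  seg 0: a=1 b=130/123 c=0 d=-19/123
  seg 1: a=0 b=-383/123 c=-57/41 d=185/123
  seg 2: a=-3 b=-170/123 c=128/41 d=-218/369
  seg 3: a=5 b=172/123 c=-90/41 d=158/369
  seg 4: a=1 b=-26/123 c=68/41 d=-34/123
S(17/2) = 591/164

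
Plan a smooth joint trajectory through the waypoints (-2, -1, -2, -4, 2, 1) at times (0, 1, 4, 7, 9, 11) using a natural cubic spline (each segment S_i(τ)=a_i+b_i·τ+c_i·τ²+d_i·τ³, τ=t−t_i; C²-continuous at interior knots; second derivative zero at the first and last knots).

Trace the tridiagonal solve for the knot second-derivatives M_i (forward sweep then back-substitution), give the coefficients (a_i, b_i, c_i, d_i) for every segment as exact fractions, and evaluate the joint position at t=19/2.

Δ: Δ0=1, Δ1=-1/3, Δ2=-2/3, Δ3=3, Δ4=-1/2
row 1: diag=8, rhs=-8; c'=3/8, d'=-1
row 2: denom=12−3·3/8=87/8; d'=(-2−3·-1)/(87/8)=8/87
row 3: denom=10−3·8/29=266/29; d'=(22−3·8/87)/(266/29)=45/19
row 4: denom=8−2·29/133=1006/133; d'=(-21−2·45/19)/(1006/133)=-3423/1006
back: M4=-3423/1006
back: M3=45/19−29/133·-3423/1006=3129/1006
back: M2=8/87−8/29·3129/1006=-1156/1509
back: M1=-1−3/8·-1156/1509=-717/1006
M: M0=0, M1=-717/1006, M2=-1156/1509, M3=3129/1006, M4=-3423/1006, M5=0
seg 0: a=-2, c=M0/2=0, d=(M1−M0)/(6·1)=-239/2012, b=Δ0−h0·(2M0+M1)/6=2251/2012
seg 1: a=-1, c=M1/2=-717/2012, d=(M2−M1)/(6·3)=-161/54324, b=Δ1−h1·(2M1+M2)/6=767/1006
seg 2: a=-2, c=M2/2=-578/1509, d=(M3−M2)/(6·3)=11699/54324, b=Δ2−h2·(2M2+M3)/6=-2929/2012
seg 3: a=-4, c=M3/2=3129/2012, d=(M4−M3)/(6·2)=-273/503, b=Δ3−h3·(2M3+M4)/6=2073/1006
seg 4: a=2, c=M4/2=-3423/2012, d=(M5−M4)/(6·2)=1141/4024, b=Δ4−h4·(2M4+M5)/6=1779/1006
t_q=19/2 → seg 4, τ=1/2; S=2+1779/1006·τ+-3423/2012·τ²+1141/4024·τ³=80297/32192

  seg 0: a=-2 b=2251/2012 c=0 d=-239/2012
  seg 1: a=-1 b=767/1006 c=-717/2012 d=-161/54324
  seg 2: a=-2 b=-2929/2012 c=-578/1509 d=11699/54324
  seg 3: a=-4 b=2073/1006 c=3129/2012 d=-273/503
  seg 4: a=2 b=1779/1006 c=-3423/2012 d=1141/4024
S(19/2) = 80297/32192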